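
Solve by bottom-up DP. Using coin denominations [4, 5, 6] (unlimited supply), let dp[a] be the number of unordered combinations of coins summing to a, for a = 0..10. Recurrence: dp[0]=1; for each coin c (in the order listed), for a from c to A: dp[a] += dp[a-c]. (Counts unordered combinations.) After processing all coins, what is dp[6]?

after  coin     0     1     2     3     4     5     6     7     8     9    10
          4     1     0     0     0     1     0     0     0     1     0     0
          5     1     0     0     0     1     1     0     0     1     1     1
          6     1     0     0     0     1     1     1     0     1     1     2

1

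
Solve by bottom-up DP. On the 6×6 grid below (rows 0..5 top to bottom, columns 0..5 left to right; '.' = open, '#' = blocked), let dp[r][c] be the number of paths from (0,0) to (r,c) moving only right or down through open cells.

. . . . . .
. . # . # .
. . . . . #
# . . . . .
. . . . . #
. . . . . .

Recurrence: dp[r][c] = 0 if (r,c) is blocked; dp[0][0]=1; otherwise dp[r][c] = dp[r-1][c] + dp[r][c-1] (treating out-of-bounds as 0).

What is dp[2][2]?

r\c   0   1   2   3   4   5
  0   1   1   1   1   1   1
  1   1   2   0   1   0   1
  2   1   3   3   4   4   0
  3   0   3   6  10  14  14
  4   0   3   9  19  33   0
  5   0   3  12  31  64  64

3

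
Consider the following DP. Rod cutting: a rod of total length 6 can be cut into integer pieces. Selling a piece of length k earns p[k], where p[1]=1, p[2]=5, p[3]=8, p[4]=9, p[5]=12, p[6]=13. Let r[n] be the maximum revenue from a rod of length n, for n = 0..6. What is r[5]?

13

   n    0    1    2    3    4    5    6
r[n]    0    1    5    8   10   13   16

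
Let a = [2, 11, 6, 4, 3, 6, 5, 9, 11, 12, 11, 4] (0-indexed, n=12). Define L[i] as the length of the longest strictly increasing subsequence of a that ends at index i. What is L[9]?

   i    0    1    2    3    4    5    6    7    8    9   10   11
a[i]    2   11    6    4    3    6    5    9   11   12   11    4
L[i]    1    2    2    2    2    3    3    4    5    6    5    3

6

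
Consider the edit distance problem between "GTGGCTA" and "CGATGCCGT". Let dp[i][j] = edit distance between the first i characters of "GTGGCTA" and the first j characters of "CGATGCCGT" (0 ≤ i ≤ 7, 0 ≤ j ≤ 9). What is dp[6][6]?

   ''  C  G  A  T  G  C  C  G  T
''  0  1  2  3  4  5  6  7  8  9
 G  1  1  1  2  3  4  5  6  7  8
 T  2  2  2  2  2  3  4  5  6  7
 G  3  3  2  3  3  2  3  4  5  6
 G  4  4  3  3  4  3  3  4  4  5
 C  5  4  4  4  4  4  3  3  4  5
 T  6  5  5  5  4  5  4  4  4  4
 A  7  6  6  5  5  5  5  5  5  5

4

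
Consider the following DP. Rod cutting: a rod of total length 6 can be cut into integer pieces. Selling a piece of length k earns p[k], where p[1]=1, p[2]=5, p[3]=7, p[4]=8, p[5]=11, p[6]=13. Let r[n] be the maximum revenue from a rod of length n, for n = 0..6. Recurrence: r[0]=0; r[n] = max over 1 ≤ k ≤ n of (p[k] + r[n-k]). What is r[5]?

12

   n    0    1    2    3    4    5    6
r[n]    0    1    5    7   10   12   15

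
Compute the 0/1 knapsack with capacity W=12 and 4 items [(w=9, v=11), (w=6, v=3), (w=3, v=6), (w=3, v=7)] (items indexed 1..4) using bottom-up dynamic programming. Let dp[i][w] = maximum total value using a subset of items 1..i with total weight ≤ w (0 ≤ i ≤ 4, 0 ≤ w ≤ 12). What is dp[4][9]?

i\w   0   1   2   3   4   5   6   7   8   9  10  11  12
  0   0   0   0   0   0   0   0   0   0   0   0   0   0
  1   0   0   0   0   0   0   0   0   0  11  11  11  11
  2   0   0   0   0   0   0   3   3   3  11  11  11  11
  3   0   0   0   6   6   6   6   6   6  11  11  11  17
  4   0   0   0   7   7   7  13  13  13  13  13  13  18

13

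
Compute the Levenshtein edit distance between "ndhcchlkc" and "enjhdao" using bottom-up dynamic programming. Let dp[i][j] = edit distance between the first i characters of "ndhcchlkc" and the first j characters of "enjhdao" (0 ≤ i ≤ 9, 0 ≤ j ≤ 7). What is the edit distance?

   ''  e  n  j  h  d  a  o
''  0  1  2  3  4  5  6  7
 n  1  1  1  2  3  4  5  6
 d  2  2  2  2  3  3  4  5
 h  3  3  3  3  2  3  4  5
 c  4  4  4  4  3  3  4  5
 c  5  5  5  5  4  4  4  5
 h  6  6  6  6  5  5  5  5
 l  7  7  7  7  6  6  6  6
 k  8  8  8  8  7  7  7  7
 c  9  9  9  9  8  8  8  8

8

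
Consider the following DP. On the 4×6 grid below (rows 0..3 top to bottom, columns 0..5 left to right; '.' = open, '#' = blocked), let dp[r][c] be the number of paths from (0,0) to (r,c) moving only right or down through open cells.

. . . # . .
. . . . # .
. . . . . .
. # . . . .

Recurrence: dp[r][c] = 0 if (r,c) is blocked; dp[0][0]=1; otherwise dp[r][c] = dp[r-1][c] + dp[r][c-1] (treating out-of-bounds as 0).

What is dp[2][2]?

6

r\c   0   1   2   3   4   5
  0   1   1   1   0   0   0
  1   1   2   3   3   0   0
  2   1   3   6   9   9   9
  3   1   0   6  15  24  33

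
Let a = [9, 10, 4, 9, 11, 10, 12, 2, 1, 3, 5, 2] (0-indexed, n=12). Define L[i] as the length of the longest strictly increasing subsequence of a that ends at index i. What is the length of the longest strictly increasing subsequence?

4

   i    0    1    2    3    4    5    6    7    8    9   10   11
a[i]    9   10    4    9   11   10   12    2    1    3    5    2
L[i]    1    2    1    2    3    3    4    1    1    2    3    2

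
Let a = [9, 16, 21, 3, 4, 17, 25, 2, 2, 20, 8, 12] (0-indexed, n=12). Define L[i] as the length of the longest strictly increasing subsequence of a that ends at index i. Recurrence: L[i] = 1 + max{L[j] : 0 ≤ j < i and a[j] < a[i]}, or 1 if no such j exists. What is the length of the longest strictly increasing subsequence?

4

   i    0    1    2    3    4    5    6    7    8    9   10   11
a[i]    9   16   21    3    4   17   25    2    2   20    8   12
L[i]    1    2    3    1    2    3    4    1    1    4    3    4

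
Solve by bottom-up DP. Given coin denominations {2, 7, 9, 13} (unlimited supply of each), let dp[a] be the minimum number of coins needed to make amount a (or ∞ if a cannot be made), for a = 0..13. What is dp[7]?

1

 a  0  1  2  3  4  5  6  7  8  9 10 11 12 13
dp  0  -  1  -  2  -  3  1  4  1  5  2  6  1
(- denotes ∞ / unreachable)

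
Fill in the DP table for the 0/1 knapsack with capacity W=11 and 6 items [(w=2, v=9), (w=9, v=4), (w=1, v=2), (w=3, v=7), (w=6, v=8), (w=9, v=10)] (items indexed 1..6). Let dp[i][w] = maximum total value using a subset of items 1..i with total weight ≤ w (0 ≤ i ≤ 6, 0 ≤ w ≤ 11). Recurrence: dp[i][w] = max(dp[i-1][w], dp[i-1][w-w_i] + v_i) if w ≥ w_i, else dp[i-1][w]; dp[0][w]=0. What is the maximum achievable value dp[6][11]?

i\w   0   1   2   3   4   5   6   7   8   9  10  11
  0   0   0   0   0   0   0   0   0   0   0   0   0
  1   0   0   9   9   9   9   9   9   9   9   9   9
  2   0   0   9   9   9   9   9   9   9   9   9  13
  3   0   2   9  11  11  11  11  11  11  11  11  13
  4   0   2   9  11  11  16  18  18  18  18  18  18
  5   0   2   9  11  11  16  18  18  18  19  19  24
  6   0   2   9  11  11  16  18  18  18  19  19  24

24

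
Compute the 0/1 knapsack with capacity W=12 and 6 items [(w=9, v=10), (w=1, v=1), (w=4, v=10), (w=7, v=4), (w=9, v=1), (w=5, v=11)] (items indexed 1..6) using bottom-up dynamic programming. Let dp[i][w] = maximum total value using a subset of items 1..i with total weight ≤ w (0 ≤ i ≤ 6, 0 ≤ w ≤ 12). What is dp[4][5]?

i\w   0   1   2   3   4   5   6   7   8   9  10  11  12
  0   0   0   0   0   0   0   0   0   0   0   0   0   0
  1   0   0   0   0   0   0   0   0   0  10  10  10  10
  2   0   1   1   1   1   1   1   1   1  10  11  11  11
  3   0   1   1   1  10  11  11  11  11  11  11  11  11
  4   0   1   1   1  10  11  11  11  11  11  11  14  15
  5   0   1   1   1  10  11  11  11  11  11  11  14  15
  6   0   1   1   1  10  11  12  12  12  21  22  22  22

11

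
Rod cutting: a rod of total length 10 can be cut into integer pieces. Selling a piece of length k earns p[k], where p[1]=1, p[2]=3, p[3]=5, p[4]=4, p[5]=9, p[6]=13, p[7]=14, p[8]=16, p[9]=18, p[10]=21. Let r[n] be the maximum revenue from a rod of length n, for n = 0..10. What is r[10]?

21

   n    0    1    2    3    4    5    6    7    8    9   10
r[n]    0    1    3    5    6    9   13   14   16   18   21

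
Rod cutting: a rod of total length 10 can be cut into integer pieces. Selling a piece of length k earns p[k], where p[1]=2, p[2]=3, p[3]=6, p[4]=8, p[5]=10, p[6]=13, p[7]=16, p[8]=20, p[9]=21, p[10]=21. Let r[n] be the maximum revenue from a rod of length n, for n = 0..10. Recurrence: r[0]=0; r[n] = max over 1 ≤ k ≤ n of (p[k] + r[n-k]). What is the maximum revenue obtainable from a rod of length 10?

   n    0    1    2    3    4    5    6    7    8    9   10
r[n]    0    2    4    6    8   10   13   16   20   22   24

24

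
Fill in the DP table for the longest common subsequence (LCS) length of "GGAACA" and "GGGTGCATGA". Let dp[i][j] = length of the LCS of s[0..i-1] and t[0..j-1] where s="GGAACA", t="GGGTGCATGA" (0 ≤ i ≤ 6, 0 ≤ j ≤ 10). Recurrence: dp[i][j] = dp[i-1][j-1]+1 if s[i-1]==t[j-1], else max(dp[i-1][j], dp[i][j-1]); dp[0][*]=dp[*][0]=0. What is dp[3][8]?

   ''  G  G  G  T  G  C  A  T  G  A
''  0  0  0  0  0  0  0  0  0  0  0
 G  0  1  1  1  1  1  1  1  1  1  1
 G  0  1  2  2  2  2  2  2  2  2  2
 A  0  1  2  2  2  2  2  3  3  3  3
 A  0  1  2  2  2  2  2  3  3  3  4
 C  0  1  2  2  2  2  3  3  3  3  4
 A  0  1  2  2  2  2  3  4  4  4  4

3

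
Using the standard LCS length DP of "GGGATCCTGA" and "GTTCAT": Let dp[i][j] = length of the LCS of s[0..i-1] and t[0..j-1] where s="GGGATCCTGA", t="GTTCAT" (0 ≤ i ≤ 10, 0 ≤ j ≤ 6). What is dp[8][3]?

3

   ''  G  T  T  C  A  T
''  0  0  0  0  0  0  0
 G  0  1  1  1  1  1  1
 G  0  1  1  1  1  1  1
 G  0  1  1  1  1  1  1
 A  0  1  1  1  1  2  2
 T  0  1  2  2  2  2  3
 C  0  1  2  2  3  3  3
 C  0  1  2  2  3  3  3
 T  0  1  2  3  3  3  4
 G  0  1  2  3  3  3  4
 A  0  1  2  3  3  4  4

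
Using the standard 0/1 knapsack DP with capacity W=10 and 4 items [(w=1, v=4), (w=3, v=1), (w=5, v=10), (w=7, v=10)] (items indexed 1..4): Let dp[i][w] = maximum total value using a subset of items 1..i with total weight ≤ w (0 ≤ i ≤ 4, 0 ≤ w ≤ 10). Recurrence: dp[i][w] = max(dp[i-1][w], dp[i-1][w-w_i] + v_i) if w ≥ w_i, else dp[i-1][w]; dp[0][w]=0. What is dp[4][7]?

i\w   0   1   2   3   4   5   6   7   8   9  10
  0   0   0   0   0   0   0   0   0   0   0   0
  1   0   4   4   4   4   4   4   4   4   4   4
  2   0   4   4   4   5   5   5   5   5   5   5
  3   0   4   4   4   5  10  14  14  14  15  15
  4   0   4   4   4   5  10  14  14  14  15  15

14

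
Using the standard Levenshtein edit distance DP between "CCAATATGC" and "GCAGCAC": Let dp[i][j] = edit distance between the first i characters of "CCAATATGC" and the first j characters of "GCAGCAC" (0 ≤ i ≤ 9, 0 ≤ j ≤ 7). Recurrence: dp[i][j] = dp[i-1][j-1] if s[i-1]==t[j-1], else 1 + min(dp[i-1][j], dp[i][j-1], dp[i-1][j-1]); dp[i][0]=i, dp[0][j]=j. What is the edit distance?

   ''  G  C  A  G  C  A  C
''  0  1  2  3  4  5  6  7
 C  1  1  1  2  3  4  5  6
 C  2  2  1  2  3  3  4  5
 A  3  3  2  1  2  3  3  4
 A  4  4  3  2  2  3  3  4
 T  5  5  4  3  3  3  4  4
 A  6  6  5  4  4  4  3  4
 T  7  7  6  5  5  5  4  4
 G  8  7  7  6  5  6  5  5
 C  9  8  7  7  6  5  6  5

5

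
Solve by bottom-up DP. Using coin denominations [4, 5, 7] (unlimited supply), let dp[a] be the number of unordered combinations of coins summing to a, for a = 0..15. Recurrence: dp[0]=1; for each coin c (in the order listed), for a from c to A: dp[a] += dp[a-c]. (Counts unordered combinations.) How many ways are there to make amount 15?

after  coin     0     1     2     3     4     5     6     7     8     9    10    11    12    13    14    15
          4     1     0     0     0     1     0     0     0     1     0     0     0     1     0     0     0
          5     1     0     0     0     1     1     0     0     1     1     1     0     1     1     1     1
          7     1     0     0     0     1     1     0     1     1     1     1     1     2     1     2     2

2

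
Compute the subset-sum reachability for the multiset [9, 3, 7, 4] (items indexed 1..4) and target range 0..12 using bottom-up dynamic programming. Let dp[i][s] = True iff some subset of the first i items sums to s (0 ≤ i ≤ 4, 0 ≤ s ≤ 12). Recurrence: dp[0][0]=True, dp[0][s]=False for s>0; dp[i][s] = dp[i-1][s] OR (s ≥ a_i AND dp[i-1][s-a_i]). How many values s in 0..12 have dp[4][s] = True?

i\s   0   1   2   3   4   5   6   7   8   9  10  11  12
  0   T   F   F   F   F   F   F   F   F   F   F   F   F
  1   T   F   F   F   F   F   F   F   F   T   F   F   F
  2   T   F   F   T   F   F   F   F   F   T   F   F   T
  3   T   F   F   T   F   F   F   T   F   T   T   F   T
  4   T   F   F   T   T   F   F   T   F   T   T   T   T

8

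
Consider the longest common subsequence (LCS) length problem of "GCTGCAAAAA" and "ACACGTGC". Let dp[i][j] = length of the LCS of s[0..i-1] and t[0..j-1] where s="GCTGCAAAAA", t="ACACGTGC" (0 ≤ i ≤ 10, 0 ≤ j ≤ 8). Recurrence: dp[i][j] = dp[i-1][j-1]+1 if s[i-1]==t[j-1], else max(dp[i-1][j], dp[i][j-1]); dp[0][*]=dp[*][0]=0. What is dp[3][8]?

2

   ''  A  C  A  C  G  T  G  C
''  0  0  0  0  0  0  0  0  0
 G  0  0  0  0  0  1  1  1  1
 C  0  0  1  1  1  1  1  1  2
 T  0  0  1  1  1  1  2  2  2
 G  0  0  1  1  1  2  2  3  3
 C  0  0  1  1  2  2  2  3  4
 A  0  1  1  2  2  2  2  3  4
 A  0  1  1  2  2  2  2  3  4
 A  0  1  1  2  2  2  2  3  4
 A  0  1  1  2  2  2  2  3  4
 A  0  1  1  2  2  2  2  3  4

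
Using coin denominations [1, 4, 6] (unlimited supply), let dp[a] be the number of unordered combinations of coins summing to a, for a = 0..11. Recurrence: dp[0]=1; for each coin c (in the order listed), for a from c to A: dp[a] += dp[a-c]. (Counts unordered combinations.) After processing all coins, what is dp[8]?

after  coin     0     1     2     3     4     5     6     7     8     9    10    11
          1     1     1     1     1     1     1     1     1     1     1     1     1
          4     1     1     1     1     2     2     2     2     3     3     3     3
          6     1     1     1     1     2     2     3     3     4     4     5     5

4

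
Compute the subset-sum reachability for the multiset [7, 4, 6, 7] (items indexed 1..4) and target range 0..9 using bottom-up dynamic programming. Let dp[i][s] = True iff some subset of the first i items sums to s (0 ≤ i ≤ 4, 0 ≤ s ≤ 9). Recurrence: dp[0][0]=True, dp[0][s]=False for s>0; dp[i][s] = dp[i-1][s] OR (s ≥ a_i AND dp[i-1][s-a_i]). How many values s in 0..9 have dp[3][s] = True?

4

i\s   0   1   2   3   4   5   6   7   8   9
  0   T   F   F   F   F   F   F   F   F   F
  1   T   F   F   F   F   F   F   T   F   F
  2   T   F   F   F   T   F   F   T   F   F
  3   T   F   F   F   T   F   T   T   F   F
  4   T   F   F   F   T   F   T   T   F   F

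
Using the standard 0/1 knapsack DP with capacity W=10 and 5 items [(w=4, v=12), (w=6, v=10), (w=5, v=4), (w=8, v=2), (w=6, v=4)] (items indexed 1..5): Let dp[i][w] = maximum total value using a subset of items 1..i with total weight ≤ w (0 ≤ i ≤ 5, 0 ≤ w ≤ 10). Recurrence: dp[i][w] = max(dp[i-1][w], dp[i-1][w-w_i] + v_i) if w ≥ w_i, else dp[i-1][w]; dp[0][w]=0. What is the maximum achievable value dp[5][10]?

i\w   0   1   2   3   4   5   6   7   8   9  10
  0   0   0   0   0   0   0   0   0   0   0   0
  1   0   0   0   0  12  12  12  12  12  12  12
  2   0   0   0   0  12  12  12  12  12  12  22
  3   0   0   0   0  12  12  12  12  12  16  22
  4   0   0   0   0  12  12  12  12  12  16  22
  5   0   0   0   0  12  12  12  12  12  16  22

22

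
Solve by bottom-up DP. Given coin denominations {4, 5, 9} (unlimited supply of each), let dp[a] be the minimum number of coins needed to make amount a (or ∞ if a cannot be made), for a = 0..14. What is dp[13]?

 a  0  1  2  3  4  5  6  7  8  9 10 11 12 13 14
dp  0  -  -  -  1  1  -  -  2  1  2  -  3  2  2
(- denotes ∞ / unreachable)

2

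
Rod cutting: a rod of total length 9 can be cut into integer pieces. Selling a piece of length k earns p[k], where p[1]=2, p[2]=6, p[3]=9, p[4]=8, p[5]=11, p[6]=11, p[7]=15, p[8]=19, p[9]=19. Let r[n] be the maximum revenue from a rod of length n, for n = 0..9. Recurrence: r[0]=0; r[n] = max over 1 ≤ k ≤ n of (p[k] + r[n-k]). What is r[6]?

18

   n    0    1    2    3    4    5    6    7    8    9
r[n]    0    2    6    9   12   15   18   21   24   27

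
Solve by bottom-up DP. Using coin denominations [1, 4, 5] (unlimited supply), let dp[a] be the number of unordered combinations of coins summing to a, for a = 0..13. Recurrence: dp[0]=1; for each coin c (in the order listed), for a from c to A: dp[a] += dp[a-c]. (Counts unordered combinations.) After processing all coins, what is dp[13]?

after  coin     0     1     2     3     4     5     6     7     8     9    10    11    12    13
          1     1     1     1     1     1     1     1     1     1     1     1     1     1     1
          4     1     1     1     1     2     2     2     2     3     3     3     3     4     4
          5     1     1     1     1     2     3     3     3     4     5     6     6     7     8

8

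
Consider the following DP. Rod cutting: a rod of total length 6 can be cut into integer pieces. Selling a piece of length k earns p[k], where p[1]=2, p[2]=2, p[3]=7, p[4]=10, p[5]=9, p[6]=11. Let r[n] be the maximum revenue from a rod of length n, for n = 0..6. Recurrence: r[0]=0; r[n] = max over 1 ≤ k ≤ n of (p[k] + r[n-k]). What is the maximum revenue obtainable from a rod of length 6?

   n    0    1    2    3    4    5    6
r[n]    0    2    4    7   10   12   14

14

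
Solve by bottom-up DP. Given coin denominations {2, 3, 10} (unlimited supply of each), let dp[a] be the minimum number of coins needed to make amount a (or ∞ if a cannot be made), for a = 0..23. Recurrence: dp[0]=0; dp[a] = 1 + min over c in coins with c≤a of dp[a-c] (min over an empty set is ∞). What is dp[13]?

 a  0  1  2  3  4  5  6  7  8  9 10 11 12 13 14 15 16 17 18 19 20 21 22 23
dp  0  -  1  1  2  2  2  3  3  3  1  4  2  2  3  3  3  4  4  4  2  5  3  3
(- denotes ∞ / unreachable)

2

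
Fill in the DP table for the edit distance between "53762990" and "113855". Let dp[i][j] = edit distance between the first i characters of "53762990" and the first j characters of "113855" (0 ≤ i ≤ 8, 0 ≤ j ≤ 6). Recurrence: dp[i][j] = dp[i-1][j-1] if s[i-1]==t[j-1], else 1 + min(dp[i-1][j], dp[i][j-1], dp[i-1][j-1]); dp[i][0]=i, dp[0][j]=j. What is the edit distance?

   ''  1  1  3  8  5  5
''  0  1  2  3  4  5  6
 5  1  1  2  3  4  4  5
 3  2  2  2  2  3  4  5
 7  3  3  3  3  3  4  5
 6  4  4  4  4  4  4  5
 2  5  5  5  5  5  5  5
 9  6  6  6  6  6  6  6
 9  7  7  7  7  7  7  7
 0  8  8  8  8  8  8  8

8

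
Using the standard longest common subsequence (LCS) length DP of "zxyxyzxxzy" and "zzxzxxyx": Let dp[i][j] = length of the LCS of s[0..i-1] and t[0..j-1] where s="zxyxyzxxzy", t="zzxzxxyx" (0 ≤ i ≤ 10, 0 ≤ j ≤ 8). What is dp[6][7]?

4

   ''  z  z  x  z  x  x  y  x
''  0  0  0  0  0  0  0  0  0
 z  0  1  1  1  1  1  1  1  1
 x  0  1  1  2  2  2  2  2  2
 y  0  1  1  2  2  2  2  3  3
 x  0  1  1  2  2  3  3  3  4
 y  0  1  1  2  2  3  3  4  4
 z  0  1  2  2  3  3  3  4  4
 x  0  1  2  3  3  4  4  4  5
 x  0  1  2  3  3  4  5  5  5
 z  0  1  2  3  4  4  5  5  5
 y  0  1  2  3  4  4  5  6  6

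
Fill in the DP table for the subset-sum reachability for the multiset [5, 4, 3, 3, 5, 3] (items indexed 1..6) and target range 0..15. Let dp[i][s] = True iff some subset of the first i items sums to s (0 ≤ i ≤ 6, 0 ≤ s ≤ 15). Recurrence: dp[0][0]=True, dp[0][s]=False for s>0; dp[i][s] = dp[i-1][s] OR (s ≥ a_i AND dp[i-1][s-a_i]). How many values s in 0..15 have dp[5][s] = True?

14

i\s   0   1   2   3   4   5   6   7   8   9  10  11  12  13  14  15
  0   T   F   F   F   F   F   F   F   F   F   F   F   F   F   F   F
  1   T   F   F   F   F   T   F   F   F   F   F   F   F   F   F   F
  2   T   F   F   F   T   T   F   F   F   T   F   F   F   F   F   F
  3   T   F   F   T   T   T   F   T   T   T   F   F   T   F   F   F
  4   T   F   F   T   T   T   T   T   T   T   T   T   T   F   F   T
  5   T   F   F   T   T   T   T   T   T   T   T   T   T   T   T   T
  6   T   F   F   T   T   T   T   T   T   T   T   T   T   T   T   T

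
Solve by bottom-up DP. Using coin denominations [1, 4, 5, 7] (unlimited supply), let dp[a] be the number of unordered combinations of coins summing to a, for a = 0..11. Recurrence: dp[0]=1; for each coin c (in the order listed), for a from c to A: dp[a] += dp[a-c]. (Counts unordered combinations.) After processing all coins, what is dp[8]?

after  coin     0     1     2     3     4     5     6     7     8     9    10    11
          1     1     1     1     1     1     1     1     1     1     1     1     1
          4     1     1     1     1     2     2     2     2     3     3     3     3
          5     1     1     1     1     2     3     3     3     4     5     6     6
          7     1     1     1     1     2     3     3     4     5     6     7     8

5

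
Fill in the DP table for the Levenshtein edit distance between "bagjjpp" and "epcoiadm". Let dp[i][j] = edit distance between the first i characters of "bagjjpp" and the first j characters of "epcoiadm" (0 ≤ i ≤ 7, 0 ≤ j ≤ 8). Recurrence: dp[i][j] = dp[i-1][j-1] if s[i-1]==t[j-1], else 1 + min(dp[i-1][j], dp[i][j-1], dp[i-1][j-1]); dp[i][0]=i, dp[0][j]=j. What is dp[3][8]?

7

   ''  e  p  c  o  i  a  d  m
''  0  1  2  3  4  5  6  7  8
 b  1  1  2  3  4  5  6  7  8
 a  2  2  2  3  4  5  5  6  7
 g  3  3  3  3  4  5  6  6  7
 j  4  4  4  4  4  5  6  7  7
 j  5  5  5  5  5  5  6  7  8
 p  6  6  5  6  6  6  6  7  8
 p  7  7  6  6  7  7  7  7  8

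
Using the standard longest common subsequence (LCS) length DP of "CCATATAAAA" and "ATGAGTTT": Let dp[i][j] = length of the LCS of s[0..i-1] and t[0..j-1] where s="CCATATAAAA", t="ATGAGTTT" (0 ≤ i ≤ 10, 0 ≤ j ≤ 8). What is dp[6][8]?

4

   ''  A  T  G  A  G  T  T  T
''  0  0  0  0  0  0  0  0  0
 C  0  0  0  0  0  0  0  0  0
 C  0  0  0  0  0  0  0  0  0
 A  0  1  1  1  1  1  1  1  1
 T  0  1  2  2  2  2  2  2  2
 A  0  1  2  2  3  3  3  3  3
 T  0  1  2  2  3  3  4  4  4
 A  0  1  2  2  3  3  4  4  4
 A  0  1  2  2  3  3  4  4  4
 A  0  1  2  2  3  3  4  4  4
 A  0  1  2  2  3  3  4  4  4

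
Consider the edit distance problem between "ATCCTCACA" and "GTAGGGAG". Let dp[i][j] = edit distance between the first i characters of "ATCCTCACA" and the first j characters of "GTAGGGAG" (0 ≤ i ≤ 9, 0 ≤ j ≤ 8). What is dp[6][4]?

5

   ''  G  T  A  G  G  G  A  G
''  0  1  2  3  4  5  6  7  8
 A  1  1  2  2  3  4  5  6  7
 T  2  2  1  2  3  4  5  6  7
 C  3  3  2  2  3  4  5  6  7
 C  4  4  3  3  3  4  5  6  7
 T  5  5  4  4  4  4  5  6  7
 C  6  6  5  5  5  5  5  6  7
 A  7  7  6  5  6  6  6  5  6
 C  8  8  7  6  6  7  7  6  6
 A  9  9  8  7  7  7  8  7  7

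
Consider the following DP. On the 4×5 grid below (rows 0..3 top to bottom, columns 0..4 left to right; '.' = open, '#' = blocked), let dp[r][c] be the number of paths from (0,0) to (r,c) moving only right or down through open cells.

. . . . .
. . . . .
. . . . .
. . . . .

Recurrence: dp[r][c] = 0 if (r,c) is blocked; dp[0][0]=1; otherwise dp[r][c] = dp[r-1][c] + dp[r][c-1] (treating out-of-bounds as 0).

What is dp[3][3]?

r\c   0   1   2   3   4
  0   1   1   1   1   1
  1   1   2   3   4   5
  2   1   3   6  10  15
  3   1   4  10  20  35

20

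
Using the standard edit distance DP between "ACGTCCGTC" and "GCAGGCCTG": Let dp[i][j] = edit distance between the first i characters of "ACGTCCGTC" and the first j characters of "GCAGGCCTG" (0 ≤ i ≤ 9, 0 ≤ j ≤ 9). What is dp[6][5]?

   ''  G  C  A  G  G  C  C  T  G
''  0  1  2  3  4  5  6  7  8  9
 A  1  1  2  2  3  4  5  6  7  8
 C  2  2  1  2  3  4  4  5  6  7
 G  3  2  2  2  2  3  4  5  6  6
 T  4  3  3  3  3  3  4  5  5  6
 C  5  4  3  4  4  4  3  4  5  6
 C  6  5  4  4  5  5  4  3  4  5
 G  7  6  5  5  4  5  5  4  4  4
 T  8  7  6  6  5  5  6  5  4  5
 C  9  8  7  7  6  6  5  6  5  5

5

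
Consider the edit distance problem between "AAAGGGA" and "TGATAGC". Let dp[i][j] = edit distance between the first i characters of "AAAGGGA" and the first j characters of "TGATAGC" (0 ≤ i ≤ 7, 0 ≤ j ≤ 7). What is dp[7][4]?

6

   ''  T  G  A  T  A  G  C
''  0  1  2  3  4  5  6  7
 A  1  1  2  2  3  4  5  6
 A  2  2  2  2  3  3  4  5
 A  3  3  3  2  3  3  4  5
 G  4  4  3  3  3  4  3  4
 G  5  5  4  4  4  4  4  4
 G  6  6  5  5  5  5  4  5
 A  7  7  6  5  6  5  5  5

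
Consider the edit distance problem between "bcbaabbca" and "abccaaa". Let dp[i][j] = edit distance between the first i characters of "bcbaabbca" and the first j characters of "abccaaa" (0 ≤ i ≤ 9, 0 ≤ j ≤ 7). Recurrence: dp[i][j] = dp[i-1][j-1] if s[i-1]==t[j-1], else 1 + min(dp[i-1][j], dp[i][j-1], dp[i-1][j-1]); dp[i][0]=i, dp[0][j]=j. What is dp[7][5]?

5

   ''  a  b  c  c  a  a  a
''  0  1  2  3  4  5  6  7
 b  1  1  1  2  3  4  5  6
 c  2  2  2  1  2  3  4  5
 b  3  3  2  2  2  3  4  5
 a  4  3  3  3  3  2  3  4
 a  5  4  4  4  4  3  2  3
 b  6  5  4  5  5  4  3  3
 b  7  6  5  5  6  5  4  4
 c  8  7  6  5  5  6  5  5
 a  9  8  7  6  6  5  6  5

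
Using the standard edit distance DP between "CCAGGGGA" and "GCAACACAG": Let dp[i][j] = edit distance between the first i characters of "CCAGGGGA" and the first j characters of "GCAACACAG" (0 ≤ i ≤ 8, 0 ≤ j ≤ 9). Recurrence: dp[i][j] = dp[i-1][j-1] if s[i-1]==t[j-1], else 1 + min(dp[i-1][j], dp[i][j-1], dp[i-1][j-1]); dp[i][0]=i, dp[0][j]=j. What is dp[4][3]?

   ''  G  C  A  A  C  A  C  A  G
''  0  1  2  3  4  5  6  7  8  9
 C  1  1  1  2  3  4  5  6  7  8
 C  2  2  1  2  3  3  4  5  6  7
 A  3  3  2  1  2  3  3  4  5  6
 G  4  3  3  2  2  3  4  4  5  5
 G  5  4  4  3  3  3  4  5  5  5
 G  6  5  5  4  4  4  4  5  6  5
 G  7  6  6  5  5  5  5  5  6  6
 A  8  7  7  6  5  6  5  6  5  6

2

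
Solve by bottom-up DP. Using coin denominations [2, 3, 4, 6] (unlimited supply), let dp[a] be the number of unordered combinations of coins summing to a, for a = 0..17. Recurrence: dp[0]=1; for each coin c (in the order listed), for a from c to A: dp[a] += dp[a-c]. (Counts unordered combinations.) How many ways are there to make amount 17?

after  coin     0     1     2     3     4     5     6     7     8     9    10    11    12    13    14    15    16    17
          2     1     0     1     0     1     0     1     0     1     0     1     0     1     0     1     0     1     0
          3     1     0     1     1     1     1     2     1     2     2     2     2     3     2     3     3     3     3
          4     1     0     1     1     2     1     3     2     4     3     5     4     7     5     8     7    10     8
          6     1     0     1     1     2     1     4     2     5     4     7     5    11     7    13    11    17    13

13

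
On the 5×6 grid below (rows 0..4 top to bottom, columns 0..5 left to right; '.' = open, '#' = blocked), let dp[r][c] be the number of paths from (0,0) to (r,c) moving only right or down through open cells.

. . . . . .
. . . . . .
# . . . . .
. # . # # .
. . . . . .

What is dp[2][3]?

r\c   0   1   2   3   4   5
  0   1   1   1   1   1   1
  1   1   2   3   4   5   6
  2   0   2   5   9  14  20
  3   0   0   5   0   0  20
  4   0   0   5   5   5  25

9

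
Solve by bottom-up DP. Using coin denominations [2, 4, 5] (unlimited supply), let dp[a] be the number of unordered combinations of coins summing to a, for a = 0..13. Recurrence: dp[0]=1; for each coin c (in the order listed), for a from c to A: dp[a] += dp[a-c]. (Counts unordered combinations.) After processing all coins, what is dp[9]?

2

after  coin     0     1     2     3     4     5     6     7     8     9    10    11    12    13
          2     1     0     1     0     1     0     1     0     1     0     1     0     1     0
          4     1     0     1     0     2     0     2     0     3     0     3     0     4     0
          5     1     0     1     0     2     1     2     1     3     2     4     2     5     3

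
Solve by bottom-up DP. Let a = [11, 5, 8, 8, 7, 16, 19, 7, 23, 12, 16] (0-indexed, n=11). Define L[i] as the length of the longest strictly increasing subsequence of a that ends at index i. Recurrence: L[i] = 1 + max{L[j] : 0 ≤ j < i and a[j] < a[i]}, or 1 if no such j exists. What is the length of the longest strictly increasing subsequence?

   i    0    1    2    3    4    5    6    7    8    9   10
a[i]   11    5    8    8    7   16   19    7   23   12   16
L[i]    1    1    2    2    2    3    4    2    5    3    4

5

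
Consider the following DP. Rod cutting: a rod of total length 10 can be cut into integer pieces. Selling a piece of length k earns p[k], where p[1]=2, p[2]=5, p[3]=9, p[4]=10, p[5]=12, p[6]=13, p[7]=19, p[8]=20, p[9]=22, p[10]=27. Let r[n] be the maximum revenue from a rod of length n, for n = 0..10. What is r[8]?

   n    0    1    2    3    4    5    6    7    8    9   10
r[n]    0    2    5    9   11   14   18   20   23   27   29

23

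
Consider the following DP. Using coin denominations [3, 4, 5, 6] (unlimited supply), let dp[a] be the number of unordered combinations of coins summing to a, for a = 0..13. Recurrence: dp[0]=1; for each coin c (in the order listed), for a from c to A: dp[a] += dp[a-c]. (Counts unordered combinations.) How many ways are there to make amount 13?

after  coin     0     1     2     3     4     5     6     7     8     9    10    11    12    13
          3     1     0     0     1     0     0     1     0     0     1     0     0     1     0
          4     1     0     0     1     1     0     1     1     1     1     1     1     2     1
          5     1     0     0     1     1     1     1     1     2     2     2     2     3     3
          6     1     0     0     1     1     1     2     1     2     3     3     3     5     4

4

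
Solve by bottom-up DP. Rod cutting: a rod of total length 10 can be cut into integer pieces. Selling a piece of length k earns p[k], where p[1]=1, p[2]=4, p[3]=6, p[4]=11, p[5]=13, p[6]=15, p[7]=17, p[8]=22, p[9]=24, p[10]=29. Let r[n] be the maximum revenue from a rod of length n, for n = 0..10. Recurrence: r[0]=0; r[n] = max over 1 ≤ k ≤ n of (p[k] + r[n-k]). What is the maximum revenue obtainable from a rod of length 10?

   n    0    1    2    3    4    5    6    7    8    9   10
r[n]    0    1    4    6   11   13   15   17   22   24   29

29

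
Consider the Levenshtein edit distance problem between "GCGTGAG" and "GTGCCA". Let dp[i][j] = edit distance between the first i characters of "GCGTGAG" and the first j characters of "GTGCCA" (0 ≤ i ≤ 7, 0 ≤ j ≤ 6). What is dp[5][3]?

2

   ''  G  T  G  C  C  A
''  0  1  2  3  4  5  6
 G  1  0  1  2  3  4  5
 C  2  1  1  2  2  3  4
 G  3  2  2  1  2  3  4
 T  4  3  2  2  2  3  4
 G  5  4  3  2  3  3  4
 A  6  5  4  3  3  4  3
 G  7  6  5  4  4  4  4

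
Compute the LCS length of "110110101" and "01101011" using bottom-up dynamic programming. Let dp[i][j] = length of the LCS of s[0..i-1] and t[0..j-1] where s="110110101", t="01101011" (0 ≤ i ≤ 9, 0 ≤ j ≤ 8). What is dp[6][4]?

   ''  0  1  1  0  1  0  1  1
''  0  0  0  0  0  0  0  0  0
 1  0  0  1  1  1  1  1  1  1
 1  0  0  1  2  2  2  2  2  2
 0  0  1  1  2  3  3  3  3  3
 1  0  1  2  2  3  4  4  4  4
 1  0  1  2  3  3  4  4  5  5
 0  0  1  2  3  4  4  5  5  5
 1  0  1  2  3  4  5  5  6  6
 0  0  1  2  3  4  5  6  6  6
 1  0  1  2  3  4  5  6  7  7

4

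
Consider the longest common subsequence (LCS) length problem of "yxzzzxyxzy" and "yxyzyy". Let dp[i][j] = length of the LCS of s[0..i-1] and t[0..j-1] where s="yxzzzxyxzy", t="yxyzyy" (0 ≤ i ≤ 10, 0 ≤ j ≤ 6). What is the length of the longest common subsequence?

5

   ''  y  x  y  z  y  y
''  0  0  0  0  0  0  0
 y  0  1  1  1  1  1  1
 x  0  1  2  2  2  2  2
 z  0  1  2  2  3  3  3
 z  0  1  2  2  3  3  3
 z  0  1  2  2  3  3  3
 x  0  1  2  2  3  3  3
 y  0  1  2  3  3  4  4
 x  0  1  2  3  3  4  4
 z  0  1  2  3  4  4  4
 y  0  1  2  3  4  5  5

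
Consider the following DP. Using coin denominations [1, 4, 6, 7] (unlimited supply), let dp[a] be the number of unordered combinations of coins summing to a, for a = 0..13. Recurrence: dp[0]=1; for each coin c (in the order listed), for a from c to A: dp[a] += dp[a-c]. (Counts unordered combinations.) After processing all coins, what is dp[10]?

6

after  coin     0     1     2     3     4     5     6     7     8     9    10    11    12    13
          1     1     1     1     1     1     1     1     1     1     1     1     1     1     1
          4     1     1     1     1     2     2     2     2     3     3     3     3     4     4
          6     1     1     1     1     2     2     3     3     4     4     5     5     7     7
          7     1     1     1     1     2     2     3     4     5     5     6     7     9    10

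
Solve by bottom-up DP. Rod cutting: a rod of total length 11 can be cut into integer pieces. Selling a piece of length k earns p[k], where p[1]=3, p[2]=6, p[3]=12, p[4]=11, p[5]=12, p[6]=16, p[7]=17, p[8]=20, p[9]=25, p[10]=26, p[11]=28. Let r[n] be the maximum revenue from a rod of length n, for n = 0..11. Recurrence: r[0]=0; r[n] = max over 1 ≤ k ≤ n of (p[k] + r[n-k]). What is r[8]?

30

   n    0    1    2    3    4    5    6    7    8    9   10   11
r[n]    0    3    6   12   15   18   24   27   30   36   39   42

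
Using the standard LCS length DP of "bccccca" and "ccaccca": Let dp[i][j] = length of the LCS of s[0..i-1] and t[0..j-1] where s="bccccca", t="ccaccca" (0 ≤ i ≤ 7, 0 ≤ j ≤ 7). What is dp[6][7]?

   ''  c  c  a  c  c  c  a
''  0  0  0  0  0  0  0  0
 b  0  0  0  0  0  0  0  0
 c  0  1  1  1  1  1  1  1
 c  0  1  2  2  2  2  2  2
 c  0  1  2  2  3  3  3  3
 c  0  1  2  2  3  4  4  4
 c  0  1  2  2  3  4  5  5
 a  0  1  2  3  3  4  5  6

5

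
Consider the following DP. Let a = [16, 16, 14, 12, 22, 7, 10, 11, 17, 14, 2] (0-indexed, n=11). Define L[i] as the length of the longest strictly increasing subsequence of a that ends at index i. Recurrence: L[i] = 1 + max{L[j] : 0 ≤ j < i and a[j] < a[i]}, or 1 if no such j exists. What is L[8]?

   i    0    1    2    3    4    5    6    7    8    9   10
a[i]   16   16   14   12   22    7   10   11   17   14    2
L[i]    1    1    1    1    2    1    2    3    4    4    1

4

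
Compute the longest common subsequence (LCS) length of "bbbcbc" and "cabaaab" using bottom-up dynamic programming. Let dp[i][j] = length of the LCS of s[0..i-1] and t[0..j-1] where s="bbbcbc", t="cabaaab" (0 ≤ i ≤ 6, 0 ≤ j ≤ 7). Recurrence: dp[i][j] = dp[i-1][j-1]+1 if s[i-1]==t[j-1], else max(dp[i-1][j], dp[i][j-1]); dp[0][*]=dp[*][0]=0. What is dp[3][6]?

   ''  c  a  b  a  a  a  b
''  0  0  0  0  0  0  0  0
 b  0  0  0  1  1  1  1  1
 b  0  0  0  1  1  1  1  2
 b  0  0  0  1  1  1  1  2
 c  0  1  1  1  1  1  1  2
 b  0  1  1  2  2  2  2  2
 c  0  1  1  2  2  2  2  2

1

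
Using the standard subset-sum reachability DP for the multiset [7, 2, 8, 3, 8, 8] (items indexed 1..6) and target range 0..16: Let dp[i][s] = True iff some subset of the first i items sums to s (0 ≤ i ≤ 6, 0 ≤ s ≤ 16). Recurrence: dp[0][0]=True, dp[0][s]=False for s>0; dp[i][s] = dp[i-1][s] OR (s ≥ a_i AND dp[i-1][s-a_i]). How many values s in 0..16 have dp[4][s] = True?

12

i\s   0   1   2   3   4   5   6   7   8   9  10  11  12  13  14  15  16
  0   T   F   F   F   F   F   F   F   F   F   F   F   F   F   F   F   F
  1   T   F   F   F   F   F   F   T   F   F   F   F   F   F   F   F   F
  2   T   F   T   F   F   F   F   T   F   T   F   F   F   F   F   F   F
  3   T   F   T   F   F   F   F   T   T   T   T   F   F   F   F   T   F
  4   T   F   T   T   F   T   F   T   T   T   T   T   T   T   F   T   F
  5   T   F   T   T   F   T   F   T   T   T   T   T   T   T   F   T   T
  6   T   F   T   T   F   T   F   T   T   T   T   T   T   T   F   T   T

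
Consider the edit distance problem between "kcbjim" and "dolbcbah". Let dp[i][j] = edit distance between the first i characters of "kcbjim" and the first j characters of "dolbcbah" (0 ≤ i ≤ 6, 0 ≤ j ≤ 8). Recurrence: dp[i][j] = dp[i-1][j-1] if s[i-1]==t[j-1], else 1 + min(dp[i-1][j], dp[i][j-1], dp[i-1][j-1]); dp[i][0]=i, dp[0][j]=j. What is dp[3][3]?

   ''  d  o  l  b  c  b  a  h
''  0  1  2  3  4  5  6  7  8
 k  1  1  2  3  4  5  6  7  8
 c  2  2  2  3  4  4  5  6  7
 b  3  3  3  3  3  4  4  5  6
 j  4  4  4  4  4  4  5  5  6
 i  5  5  5  5  5  5  5  6  6
 m  6  6  6  6  6  6  6  6  7

3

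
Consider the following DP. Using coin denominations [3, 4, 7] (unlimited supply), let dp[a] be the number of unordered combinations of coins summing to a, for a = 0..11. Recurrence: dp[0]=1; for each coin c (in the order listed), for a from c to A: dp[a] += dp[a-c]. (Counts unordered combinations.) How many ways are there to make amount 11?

after  coin     0     1     2     3     4     5     6     7     8     9    10    11
          3     1     0     0     1     0     0     1     0     0     1     0     0
          4     1     0     0     1     1     0     1     1     1     1     1     1
          7     1     0     0     1     1     0     1     2     1     1     2     2

2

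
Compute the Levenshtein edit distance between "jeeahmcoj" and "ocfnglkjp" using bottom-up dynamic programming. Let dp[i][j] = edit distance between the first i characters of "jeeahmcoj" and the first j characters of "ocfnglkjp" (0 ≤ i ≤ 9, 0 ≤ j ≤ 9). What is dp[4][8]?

   ''  o  c  f  n  g  l  k  j  p
''  0  1  2  3  4  5  6  7  8  9
 j  1  1  2  3  4  5  6  7  7  8
 e  2  2  2  3  4  5  6  7  8  8
 e  3  3  3  3  4  5  6  7  8  9
 a  4  4  4  4  4  5  6  7  8  9
 h  5  5  5  5  5  5  6  7  8  9
 m  6  6  6  6  6  6  6  7  8  9
 c  7  7  6  7  7  7  7  7  8  9
 o  8  7  7  7  8  8  8  8  8  9
 j  9  8  8  8  8  9  9  9  8  9

8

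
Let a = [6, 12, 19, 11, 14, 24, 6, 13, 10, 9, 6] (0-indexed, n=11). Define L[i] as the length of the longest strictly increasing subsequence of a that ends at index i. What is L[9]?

   i    0    1    2    3    4    5    6    7    8    9   10
a[i]    6   12   19   11   14   24    6   13   10    9    6
L[i]    1    2    3    2    3    4    1    3    2    2    1

2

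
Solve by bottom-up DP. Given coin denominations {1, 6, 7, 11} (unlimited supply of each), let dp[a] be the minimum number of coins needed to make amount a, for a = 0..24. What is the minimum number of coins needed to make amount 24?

 a  0  1  2  3  4  5  6  7  8  9 10 11 12 13 14 15 16 17 18 19 20 21 22 23 24
dp  0  1  2  3  4  5  1  1  2  3  4  1  2  2  2  3  4  2  2  3  3  3  2  3  3

3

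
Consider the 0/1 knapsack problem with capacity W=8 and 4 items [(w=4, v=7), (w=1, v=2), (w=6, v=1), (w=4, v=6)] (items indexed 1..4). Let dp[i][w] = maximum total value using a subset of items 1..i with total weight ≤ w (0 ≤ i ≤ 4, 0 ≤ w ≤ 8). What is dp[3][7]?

9

i\w   0   1   2   3   4   5   6   7   8
  0   0   0   0   0   0   0   0   0   0
  1   0   0   0   0   7   7   7   7   7
  2   0   2   2   2   7   9   9   9   9
  3   0   2   2   2   7   9   9   9   9
  4   0   2   2   2   7   9   9   9  13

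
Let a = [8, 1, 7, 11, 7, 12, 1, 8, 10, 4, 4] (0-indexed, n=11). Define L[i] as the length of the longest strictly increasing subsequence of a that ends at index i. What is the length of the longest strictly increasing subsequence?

   i    0    1    2    3    4    5    6    7    8    9   10
a[i]    8    1    7   11    7   12    1    8   10    4    4
L[i]    1    1    2    3    2    4    1    3    4    2    2

4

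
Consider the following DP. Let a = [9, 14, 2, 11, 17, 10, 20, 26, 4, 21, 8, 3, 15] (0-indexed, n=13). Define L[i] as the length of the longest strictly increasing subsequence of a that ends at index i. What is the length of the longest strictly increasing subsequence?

5

   i    0    1    2    3    4    5    6    7    8    9   10   11   12
a[i]    9   14    2   11   17   10   20   26    4   21    8    3   15
L[i]    1    2    1    2    3    2    4    5    2    5    3    2    4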